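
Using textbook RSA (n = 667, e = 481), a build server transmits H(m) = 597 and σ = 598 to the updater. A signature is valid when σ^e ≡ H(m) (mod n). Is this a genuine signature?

forged

σ^2 ≡ 598^2 = 357604 ≡ 92
σ^4 ≡ 92^2 = 8464 ≡ 460
σ^8 ≡ 460^2 = 211600 ≡ 161
σ^16 ≡ 161^2 = 25921 ≡ 575
σ^32 ≡ 575^2 = 330625 ≡ 460
σ^64 ≡ 460^2 = 211600 ≡ 161
σ^128 ≡ 161^2 = 25921 ≡ 575
σ^256 ≡ 575^2 = 330625 ≡ 460
481 = 256 + 128 + 64 + 32 + 1, so σ^481 ≡ 460·575·161·460·598 ≡ 276 (mod 667)
The recovered value 276 does not match the digest 597.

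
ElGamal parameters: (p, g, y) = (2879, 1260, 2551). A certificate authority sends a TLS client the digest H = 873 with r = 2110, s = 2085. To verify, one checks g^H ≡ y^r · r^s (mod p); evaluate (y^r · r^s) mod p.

2551^2 = 6507601 ≡ 1061
2551^4 ≡ 1061^2 = 1125721 ≡ 32
2551^8 ≡ 32^2 = 1024
2551^16 ≡ 1024^2 = 1048576 ≡ 620
2551^32 ≡ 620^2 = 384400 ≡ 1493
2551^64 ≡ 1493^2 = 2229049 ≡ 703
2551^128 ≡ 703^2 = 494209 ≡ 1900
2551^256 ≡ 1900^2 = 3610000 ≡ 2613
2551^512 ≡ 2613^2 = 6827769 ≡ 1660
2551^1024 ≡ 1660^2 = 2755600 ≡ 397
2551^2048 ≡ 397^2 = 157609 ≡ 2143
2110 = 2048 + 32 + 16 + 8 + 4 + 2, so 2551^2110 ≡ 2143·1493·620·1024·32·1061 ≡ 652 (mod 2879)
2110^2 = 4452100 ≡ 1166
2110^4 ≡ 1166^2 = 1359556 ≡ 668
2110^8 ≡ 668^2 = 446224 ≡ 2858
2110^16 ≡ 2858^2 = 8168164 ≡ 441
2110^32 ≡ 441^2 = 194481 ≡ 1588
2110^64 ≡ 1588^2 = 2521744 ≡ 2619
2110^128 ≡ 2619^2 = 6859161 ≡ 1383
2110^256 ≡ 1383^2 = 1912689 ≡ 1033
2110^512 ≡ 1033^2 = 1067089 ≡ 1859
2110^1024 ≡ 1859^2 = 3455881 ≡ 1081
2110^2048 ≡ 1081^2 = 1168561 ≡ 2566
2085 = 2048 + 32 + 4 + 1, so 2110^2085 ≡ 2566·1588·668·2110 ≡ 2712 (mod 2879)
y^r · r^s ≡ 652·2712 = 1768224 ≡ 518 (mod 2879)

518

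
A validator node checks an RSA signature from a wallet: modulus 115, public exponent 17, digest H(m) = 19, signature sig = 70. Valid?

no

Squares mod 115: sig^1≡70, sig^2≡70, sig^4≡70, sig^8≡70, sig^16≡70
17 = 16 + 1, so sig^17 ≡ 70·70 ≡ 70 (mod 115)
The recovered value 70 does not match the digest 19.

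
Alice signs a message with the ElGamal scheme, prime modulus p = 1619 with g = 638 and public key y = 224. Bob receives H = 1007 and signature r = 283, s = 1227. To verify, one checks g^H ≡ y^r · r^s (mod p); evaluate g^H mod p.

638^2 = 407044 ≡ 675
638^4 ≡ 675^2 = 455625 ≡ 686
638^8 ≡ 686^2 = 470596 ≡ 1086
638^16 ≡ 1086^2 = 1179396 ≡ 764
638^32 ≡ 764^2 = 583696 ≡ 856
638^64 ≡ 856^2 = 732736 ≡ 948
638^128 ≡ 948^2 = 898704 ≡ 159
638^256 ≡ 159^2 = 25281 ≡ 996
638^512 ≡ 996^2 = 992016 ≡ 1188
1007 = 512 + 256 + 128 + 64 + 32 + 8 + 4 + 2 + 1, so 638^1007 ≡ 1188·996·159·948·856·1086·686·675·638 ≡ 598 (mod 1619)

598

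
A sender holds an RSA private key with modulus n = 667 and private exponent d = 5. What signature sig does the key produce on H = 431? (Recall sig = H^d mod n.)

H^2 ≡ 431^2 = 185761 ≡ 335
H^4 ≡ 335^2 = 112225 ≡ 169
5 = 4 + 1, so H^5 ≡ 169·431 ≡ 136 (mod 667)

136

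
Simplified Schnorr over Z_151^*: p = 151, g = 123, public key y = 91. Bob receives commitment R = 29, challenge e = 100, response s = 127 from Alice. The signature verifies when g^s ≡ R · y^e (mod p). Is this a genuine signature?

genuine

g^s mod p:
123^127 mod 151 = 29
R · y^e mod p:
91^100 mod 151 = 1
29·1 = 29 ≡ 29 (mod 151)
29 ≡ 29 (mod 151); signature holds.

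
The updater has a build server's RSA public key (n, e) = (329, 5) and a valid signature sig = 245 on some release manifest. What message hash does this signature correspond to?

266

Squares mod 329: sig^1≡245, sig^2≡147, sig^4≡224
5 = 4 + 1, so sig^5 ≡ 224·245 ≡ 266 (mod 329)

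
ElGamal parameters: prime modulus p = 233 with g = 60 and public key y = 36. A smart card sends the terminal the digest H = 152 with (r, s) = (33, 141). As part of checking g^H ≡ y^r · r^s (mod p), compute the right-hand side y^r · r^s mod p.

92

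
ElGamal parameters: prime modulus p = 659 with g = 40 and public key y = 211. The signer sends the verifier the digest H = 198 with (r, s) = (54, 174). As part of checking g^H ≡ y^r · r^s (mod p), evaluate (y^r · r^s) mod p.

Squares mod 659: 211^1≡211, 211^2≡368, 211^4≡329, 211^8≡165, 211^16≡206, 211^32≡260
54 = 32 + 16 + 4 + 2, so 211^54 ≡ 260·206·329·368 ≡ 305 (mod 659)
Squares mod 659: 54^1≡54, 54^2≡280, 54^4≡638, 54^8≡441, 54^16≡76, 54^32≡504, 54^64≡301, 54^128≡318
174 = 128 + 32 + 8 + 4 + 2, so 54^174 ≡ 318·504·441·638·280 ≡ 272 (mod 659)
y^r · r^s ≡ 305·272 = 82960 ≡ 585 (mod 659)

585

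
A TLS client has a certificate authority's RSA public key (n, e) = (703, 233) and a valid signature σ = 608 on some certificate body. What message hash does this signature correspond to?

σ^2 ≡ 608^2 = 369664 ≡ 589
σ^4 ≡ 589^2 = 346921 ≡ 342
σ^8 ≡ 342^2 = 116964 ≡ 266
σ^16 ≡ 266^2 = 70756 ≡ 456
σ^32 ≡ 456^2 = 207936 ≡ 551
σ^64 ≡ 551^2 = 303601 ≡ 608
σ^128 ≡ 608^2 = 369664 ≡ 589
233 = 128 + 64 + 32 + 8 + 1, so σ^233 ≡ 589·608·551·266·608 ≡ 266 (mod 703)

266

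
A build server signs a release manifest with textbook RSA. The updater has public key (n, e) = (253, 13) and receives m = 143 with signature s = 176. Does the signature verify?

s^2 ≡ 176^2 = 30976 ≡ 110
s^4 ≡ 110^2 = 12100 ≡ 209
s^8 ≡ 209^2 = 43681 ≡ 165
13 = 8 + 4 + 1, so s^13 ≡ 165·209·176 ≡ 143 (mod 253)
143 = m, so the signature checks out.

verifies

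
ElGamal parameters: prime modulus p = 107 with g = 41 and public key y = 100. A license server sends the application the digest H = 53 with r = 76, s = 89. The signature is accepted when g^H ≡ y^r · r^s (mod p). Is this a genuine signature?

genuine

Left side g^H mod p:
41^2 = 1681 ≡ 76
41^4 ≡ 76^2 = 5776 ≡ 105
41^8 ≡ 105^2 = 11025 ≡ 4
41^16 ≡ 4^2 = 16
41^32 ≡ 16^2 = 256 ≡ 42
53 = 32 + 16 + 4 + 1, so 41^53 ≡ 42·16·105·41 ≡ 1 (mod 107)
Right side y^r · r^s mod p:
100^2 = 10000 ≡ 49
100^4 ≡ 49^2 = 2401 ≡ 47
100^8 ≡ 47^2 = 2209 ≡ 69
100^16 ≡ 69^2 = 4761 ≡ 53
100^32 ≡ 53^2 = 2809 ≡ 27
100^64 ≡ 27^2 = 729 ≡ 87
76 = 64 + 8 + 4, so 100^76 ≡ 87·69·47 ≡ 89 (mod 107)
76^2 = 5776 ≡ 105
76^4 ≡ 105^2 = 11025 ≡ 4
76^8 ≡ 4^2 = 16
76^16 ≡ 16^2 = 256 ≡ 42
76^32 ≡ 42^2 = 1764 ≡ 52
76^64 ≡ 52^2 = 2704 ≡ 29
89 = 64 + 16 + 8 + 1, so 76^89 ≡ 29·42·16·76 ≡ 101 (mod 107)
89·101 = 8989 ≡ 1 (mod 107)
1 ≡ 1 (mod 107), so the signature is genuine.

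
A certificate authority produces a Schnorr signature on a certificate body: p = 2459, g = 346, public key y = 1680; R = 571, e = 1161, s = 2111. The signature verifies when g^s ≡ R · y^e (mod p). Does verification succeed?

passes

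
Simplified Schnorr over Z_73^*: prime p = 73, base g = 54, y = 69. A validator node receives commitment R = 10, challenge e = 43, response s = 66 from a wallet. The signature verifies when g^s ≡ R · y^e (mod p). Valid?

no

g^s mod p:
54^2 = 2916 ≡ 69
54^4 ≡ 69^2 = 4761 ≡ 16
54^8 ≡ 16^2 = 256 ≡ 37
54^16 ≡ 37^2 = 1369 ≡ 55
54^32 ≡ 55^2 = 3025 ≡ 32
54^64 ≡ 32^2 = 1024 ≡ 2
66 = 64 + 2, so 54^66 ≡ 2·69 ≡ 65 (mod 73)
R · y^e mod p:
69^2 = 4761 ≡ 16
69^4 ≡ 16^2 = 256 ≡ 37
69^8 ≡ 37^2 = 1369 ≡ 55
69^16 ≡ 55^2 = 3025 ≡ 32
69^32 ≡ 32^2 = 1024 ≡ 2
43 = 32 + 8 + 2 + 1, so 69^43 ≡ 2·55·16·69 ≡ 41 (mod 73)
10·41 = 410 ≡ 45 (mod 73)
65 ≠ 45; the check fails.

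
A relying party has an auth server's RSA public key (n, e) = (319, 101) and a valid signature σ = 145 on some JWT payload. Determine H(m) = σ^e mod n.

σ^2 ≡ 145^2 = 21025 ≡ 290
σ^4 ≡ 290^2 = 84100 ≡ 203
σ^8 ≡ 203^2 = 41209 ≡ 58
σ^16 ≡ 58^2 = 3364 ≡ 174
σ^32 ≡ 174^2 = 30276 ≡ 290
σ^64 ≡ 290^2 = 84100 ≡ 203
101 = 64 + 32 + 4 + 1, so σ^101 ≡ 203·290·203·145 ≡ 145 (mod 319)

145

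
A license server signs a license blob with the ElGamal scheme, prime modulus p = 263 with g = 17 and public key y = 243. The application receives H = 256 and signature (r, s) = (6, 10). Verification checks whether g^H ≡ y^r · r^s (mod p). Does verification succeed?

Left side g^H mod p:
Squares mod 263: 17^1≡17, 17^2≡26, 17^4≡150, 17^8≡145, 17^16≡248, 17^32≡225, 17^64≡129, 17^128≡72, 17^256≡187
17^256 ≡ 187 (mod 263)
Right side y^r · r^s mod p:
Squares mod 263: 243^1≡243, 243^2≡137, 243^4≡96
6 = 4 + 2, so 243^6 ≡ 96·137 ≡ 2 (mod 263)
Squares mod 263: 6^1≡6, 6^2≡36, 6^4≡244, 6^8≡98
10 = 8 + 2, so 6^10 ≡ 98·36 ≡ 109 (mod 263)
2·109 = 218 ≡ 218 (mod 263)
187 ≠ 218, so verification fails.

fails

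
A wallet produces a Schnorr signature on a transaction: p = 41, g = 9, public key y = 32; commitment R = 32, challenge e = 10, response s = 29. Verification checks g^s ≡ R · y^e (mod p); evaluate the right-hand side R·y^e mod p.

9

Squares mod 41: 32^1≡32, 32^2≡40, 32^4≡1, 32^8≡1
10 = 8 + 2, so 32^10 ≡ 1·40 ≡ 40 (mod 41)
R · y^e ≡ 32·40 = 1280 ≡ 9 (mod 41)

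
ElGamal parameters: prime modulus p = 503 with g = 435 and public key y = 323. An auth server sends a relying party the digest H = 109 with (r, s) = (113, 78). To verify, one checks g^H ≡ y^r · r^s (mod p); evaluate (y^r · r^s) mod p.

361

323^2 = 104329 ≡ 208
323^4 ≡ 208^2 = 43264 ≡ 6
323^8 ≡ 6^2 = 36
323^16 ≡ 36^2 = 1296 ≡ 290
323^32 ≡ 290^2 = 84100 ≡ 99
323^64 ≡ 99^2 = 9801 ≡ 244
113 = 64 + 32 + 16 + 1, so 323^113 ≡ 244·99·290·323 ≡ 338 (mod 503)
113^2 = 12769 ≡ 194
113^4 ≡ 194^2 = 37636 ≡ 414
113^8 ≡ 414^2 = 171396 ≡ 376
113^16 ≡ 376^2 = 141376 ≡ 33
113^32 ≡ 33^2 = 1089 ≡ 83
113^64 ≡ 83^2 = 6889 ≡ 350
78 = 64 + 8 + 4 + 2, so 113^78 ≡ 350·376·414·194 ≡ 324 (mod 503)
y^r · r^s ≡ 338·324 = 109512 ≡ 361 (mod 503)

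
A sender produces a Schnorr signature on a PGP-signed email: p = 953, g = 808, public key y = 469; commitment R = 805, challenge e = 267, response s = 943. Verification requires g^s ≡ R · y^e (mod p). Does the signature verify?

g^s mod p:
808^2 = 652864 ≡ 59
808^4 ≡ 59^2 = 3481 ≡ 622
808^8 ≡ 622^2 = 386884 ≡ 919
808^16 ≡ 919^2 = 844561 ≡ 203
808^32 ≡ 203^2 = 41209 ≡ 230
808^64 ≡ 230^2 = 52900 ≡ 485
808^128 ≡ 485^2 = 235225 ≡ 787
808^256 ≡ 787^2 = 619369 ≡ 872
808^512 ≡ 872^2 = 760384 ≡ 843
943 = 512 + 256 + 128 + 32 + 8 + 4 + 2 + 1, so 808^943 ≡ 843·872·787·230·919·622·59·808 ≡ 335 (mod 953)
R · y^e mod p:
469^2 = 219961 ≡ 771
469^4 ≡ 771^2 = 594441 ≡ 722
469^8 ≡ 722^2 = 521284 ≡ 946
469^16 ≡ 946^2 = 894916 ≡ 49
469^32 ≡ 49^2 = 2401 ≡ 495
469^64 ≡ 495^2 = 245025 ≡ 104
469^128 ≡ 104^2 = 10816 ≡ 333
469^256 ≡ 333^2 = 110889 ≡ 341
267 = 256 + 8 + 2 + 1, so 469^267 ≡ 341·946·771·469 ≡ 52 (mod 953)
805·52 = 41860 ≡ 881 (mod 953)
335 ≠ 881; the check fails.

does not verify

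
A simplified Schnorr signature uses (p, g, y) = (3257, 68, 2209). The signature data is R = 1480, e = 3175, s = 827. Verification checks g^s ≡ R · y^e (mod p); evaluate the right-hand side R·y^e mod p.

1944

Squares mod 3257: 2209^1≡2209, 2209^2≡695, 2209^4≡989, 2209^8≡1021, 2209^16≡201, 2209^32≡1317, 2209^64≡1765, 2209^128≡1533, 2209^256≡1792, 2209^512≡3119, 2209^1024≡2759, 2209^2048≡472
3175 = 2048 + 1024 + 64 + 32 + 4 + 2 + 1, so 2209^3175 ≡ 472·2759·1765·1317·989·695·2209 ≡ 283 (mod 3257)
R · y^e ≡ 1480·283 = 418840 ≡ 1944 (mod 3257)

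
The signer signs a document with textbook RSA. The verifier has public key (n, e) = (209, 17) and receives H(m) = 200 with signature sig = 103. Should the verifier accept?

reject

sig^2 ≡ 103^2 = 10609 ≡ 159
sig^4 ≡ 159^2 = 25281 ≡ 201
sig^8 ≡ 201^2 = 40401 ≡ 64
sig^16 ≡ 64^2 = 4096 ≡ 125
17 = 16 + 1, so sig^17 ≡ 125·103 ≡ 126 (mod 209)
The recovered value 126 does not match the digest 200.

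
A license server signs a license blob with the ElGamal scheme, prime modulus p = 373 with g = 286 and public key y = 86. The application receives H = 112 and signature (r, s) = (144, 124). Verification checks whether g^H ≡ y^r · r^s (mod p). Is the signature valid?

Left side g^H mod p:
Squares mod 373: 286^1≡286, 286^2≡109, 286^4≡318, 286^8≡41, 286^16≡189, 286^32≡286, 286^64≡109
112 = 64 + 32 + 16, so 286^112 ≡ 109·286·189 ≡ 351 (mod 373)
Right side y^r · r^s mod p:
Squares mod 373: 86^1≡86, 86^2≡309, 86^4≡366, 86^8≡49, 86^16≡163, 86^32≡86, 86^64≡309, 86^128≡366
144 = 128 + 16, so 86^144 ≡ 366·163 ≡ 351 (mod 373)
Squares mod 373: 144^1≡144, 144^2≡221, 144^4≡351, 144^8≡111, 144^16≡12, 144^32≡144, 144^64≡221
124 = 64 + 32 + 16 + 8 + 4, so 144^124 ≡ 221·144·12·111·351 ≡ 1 (mod 373)
351·1 = 351 ≡ 351 (mod 373)
351 ≡ 351 (mod 373), so the signature is genuine.

valid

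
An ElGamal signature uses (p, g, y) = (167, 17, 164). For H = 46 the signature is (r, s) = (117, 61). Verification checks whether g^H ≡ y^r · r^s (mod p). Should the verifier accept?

accept

Left side g^H mod p:
17^2 = 289 ≡ 122
17^4 ≡ 122^2 = 14884 ≡ 21
17^8 ≡ 21^2 = 441 ≡ 107
17^16 ≡ 107^2 = 11449 ≡ 93
17^32 ≡ 93^2 = 8649 ≡ 132
46 = 32 + 8 + 4 + 2, so 17^46 ≡ 132·107·21·122 ≡ 128 (mod 167)
Right side y^r · r^s mod p:
164^2 = 26896 ≡ 9
164^4 ≡ 9^2 = 81
164^8 ≡ 81^2 = 6561 ≡ 48
164^16 ≡ 48^2 = 2304 ≡ 133
164^32 ≡ 133^2 = 17689 ≡ 154
164^64 ≡ 154^2 = 23716 ≡ 2
117 = 64 + 32 + 16 + 4 + 1, so 164^117 ≡ 2·154·133·81·164 ≡ 117 (mod 167)
117^2 = 13689 ≡ 162
117^4 ≡ 162^2 = 26244 ≡ 25
117^8 ≡ 25^2 = 625 ≡ 124
117^16 ≡ 124^2 = 15376 ≡ 12
117^32 ≡ 12^2 = 144
61 = 32 + 16 + 8 + 4 + 1, so 117^61 ≡ 144·12·124·25·117 ≡ 111 (mod 167)
117·111 = 12987 ≡ 128 (mod 167)
128 ≡ 128 (mod 167), so the signature is genuine.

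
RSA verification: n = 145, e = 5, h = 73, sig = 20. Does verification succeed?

sig^5 mod 145 = 140
140 ≠ 73, so verification fails.

fails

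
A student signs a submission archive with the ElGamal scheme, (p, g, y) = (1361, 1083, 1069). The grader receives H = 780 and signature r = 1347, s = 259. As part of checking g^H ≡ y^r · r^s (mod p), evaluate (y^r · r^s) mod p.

Squares mod 1361: 1069^1≡1069, 1069^2≡882, 1069^4≡793, 1069^8≡67, 1069^16≡406, 1069^32≡155, 1069^64≡888, 1069^128≡525, 1069^256≡703, 1069^512≡166, 1069^1024≡336
1347 = 1024 + 256 + 64 + 2 + 1, so 1069^1347 ≡ 336·703·888·882·1069 ≡ 492 (mod 1361)
Squares mod 1361: 1347^1≡1347, 1347^2≡196, 1347^4≡308, 1347^8≡955, 1347^16≡155, 1347^32≡888, 1347^64≡525, 1347^128≡703, 1347^256≡166
259 = 256 + 2 + 1, so 1347^259 ≡ 166·196·1347 ≡ 431 (mod 1361)
y^r · r^s ≡ 492·431 = 212052 ≡ 1097 (mod 1361)

1097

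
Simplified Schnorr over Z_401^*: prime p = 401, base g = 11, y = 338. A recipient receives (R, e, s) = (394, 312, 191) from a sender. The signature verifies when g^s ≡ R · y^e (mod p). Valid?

g^s mod p:
11^2 = 121
11^4 ≡ 121^2 = 14641 ≡ 205
11^8 ≡ 205^2 = 42025 ≡ 321
11^16 ≡ 321^2 = 103041 ≡ 385
11^32 ≡ 385^2 = 148225 ≡ 256
11^64 ≡ 256^2 = 65536 ≡ 173
11^128 ≡ 173^2 = 29929 ≡ 255
191 = 128 + 32 + 16 + 8 + 4 + 2 + 1, so 11^191 ≡ 255·256·385·321·205·121·11 ≡ 365 (mod 401)
R · y^e mod p:
338^2 = 114244 ≡ 360
338^4 ≡ 360^2 = 129600 ≡ 77
338^8 ≡ 77^2 = 5929 ≡ 315
338^16 ≡ 315^2 = 99225 ≡ 178
338^32 ≡ 178^2 = 31684 ≡ 5
338^64 ≡ 5^2 = 25
338^128 ≡ 25^2 = 625 ≡ 224
338^256 ≡ 224^2 = 50176 ≡ 51
312 = 256 + 32 + 16 + 8, so 338^312 ≡ 51·5·178·315 ≡ 195 (mod 401)
394·195 = 76830 ≡ 239 (mod 401)
365 ≠ 239; the check fails.

no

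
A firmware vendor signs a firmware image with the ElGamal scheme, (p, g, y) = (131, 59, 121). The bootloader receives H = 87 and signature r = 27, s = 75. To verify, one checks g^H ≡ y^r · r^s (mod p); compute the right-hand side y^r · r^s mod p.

121^2 = 14641 ≡ 100
121^4 ≡ 100^2 = 10000 ≡ 44
121^8 ≡ 44^2 = 1936 ≡ 102
121^16 ≡ 102^2 = 10404 ≡ 55
27 = 16 + 8 + 2 + 1, so 121^27 ≡ 55·102·100·121 ≡ 75 (mod 131)
27^2 = 729 ≡ 74
27^4 ≡ 74^2 = 5476 ≡ 105
27^8 ≡ 105^2 = 11025 ≡ 21
27^16 ≡ 21^2 = 441 ≡ 48
27^32 ≡ 48^2 = 2304 ≡ 77
27^64 ≡ 77^2 = 5929 ≡ 34
75 = 64 + 8 + 2 + 1, so 27^75 ≡ 34·21·74·27 ≡ 113 (mod 131)
y^r · r^s ≡ 75·113 = 8475 ≡ 91 (mod 131)

91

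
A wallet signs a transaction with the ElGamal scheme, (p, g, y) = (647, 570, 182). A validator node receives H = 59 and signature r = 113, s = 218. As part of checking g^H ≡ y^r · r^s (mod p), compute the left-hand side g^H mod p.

586

570^2 = 324900 ≡ 106
570^4 ≡ 106^2 = 11236 ≡ 237
570^8 ≡ 237^2 = 56169 ≡ 527
570^16 ≡ 527^2 = 277729 ≡ 166
570^32 ≡ 166^2 = 27556 ≡ 382
59 = 32 + 16 + 8 + 2 + 1, so 570^59 ≡ 382·166·527·106·570 ≡ 586 (mod 647)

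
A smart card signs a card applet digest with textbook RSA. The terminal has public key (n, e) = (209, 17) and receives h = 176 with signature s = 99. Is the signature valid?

valid

Squares mod 209: s^1≡99, s^2≡187, s^4≡66, s^8≡176, s^16≡44
17 = 16 + 1, so s^17 ≡ 44·99 ≡ 176 (mod 209)
Since 176 equals the digest 176, verification succeeds.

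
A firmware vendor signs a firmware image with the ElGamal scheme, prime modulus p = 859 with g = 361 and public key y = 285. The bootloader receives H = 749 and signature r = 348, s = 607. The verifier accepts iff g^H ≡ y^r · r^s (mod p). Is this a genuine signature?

genuine

Left side g^H mod p:
361^2 = 130321 ≡ 612
361^4 ≡ 612^2 = 374544 ≡ 20
361^8 ≡ 20^2 = 400
361^16 ≡ 400^2 = 160000 ≡ 226
361^32 ≡ 226^2 = 51076 ≡ 395
361^64 ≡ 395^2 = 156025 ≡ 546
361^128 ≡ 546^2 = 298116 ≡ 43
361^256 ≡ 43^2 = 1849 ≡ 131
361^512 ≡ 131^2 = 17161 ≡ 840
749 = 512 + 128 + 64 + 32 + 8 + 4 + 1, so 361^749 ≡ 840·43·546·395·400·20·361 ≡ 229 (mod 859)
Right side y^r · r^s mod p:
285^2 = 81225 ≡ 479
285^4 ≡ 479^2 = 229441 ≡ 88
285^8 ≡ 88^2 = 7744 ≡ 13
285^16 ≡ 13^2 = 169
285^32 ≡ 169^2 = 28561 ≡ 214
285^64 ≡ 214^2 = 45796 ≡ 269
285^128 ≡ 269^2 = 72361 ≡ 205
285^256 ≡ 205^2 = 42025 ≡ 793
348 = 256 + 64 + 16 + 8 + 4, so 285^348 ≡ 793·269·169·13·88 ≡ 205 (mod 859)
348^2 = 121104 ≡ 844
348^4 ≡ 844^2 = 712336 ≡ 225
348^8 ≡ 225^2 = 50625 ≡ 803
348^16 ≡ 803^2 = 644809 ≡ 559
348^32 ≡ 559^2 = 312481 ≡ 664
348^64 ≡ 664^2 = 440896 ≡ 229
348^128 ≡ 229^2 = 52441 ≡ 42
348^256 ≡ 42^2 = 1764 ≡ 46
348^512 ≡ 46^2 = 2116 ≡ 398
607 = 512 + 64 + 16 + 8 + 4 + 2 + 1, so 348^607 ≡ 398·229·559·803·225·844·348 ≡ 395 (mod 859)
205·395 = 80975 ≡ 229 (mod 859)
229 ≡ 229 (mod 859), so the signature is genuine.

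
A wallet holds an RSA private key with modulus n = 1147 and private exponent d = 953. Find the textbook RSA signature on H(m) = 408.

(H(m))^2 ≡ 408^2 = 166464 ≡ 149
(H(m))^4 ≡ 149^2 = 22201 ≡ 408
(H(m))^8 ≡ 408^2 = 166464 ≡ 149
(H(m))^16 ≡ 149^2 = 22201 ≡ 408
(H(m))^32 ≡ 408^2 = 166464 ≡ 149
(H(m))^64 ≡ 149^2 = 22201 ≡ 408
(H(m))^128 ≡ 408^2 = 166464 ≡ 149
(H(m))^256 ≡ 149^2 = 22201 ≡ 408
(H(m))^512 ≡ 408^2 = 166464 ≡ 149
953 = 512 + 256 + 128 + 32 + 16 + 8 + 1, so (H(m))^953 ≡ 149·408·149·149·408·149·408 ≡ 149 (mod 1147)

149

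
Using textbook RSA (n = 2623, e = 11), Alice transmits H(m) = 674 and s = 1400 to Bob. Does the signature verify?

Squares mod 2623: s^1≡1400, s^2≡619, s^4≡203, s^8≡1864
11 = 8 + 2 + 1, so s^11 ≡ 1864·619·1400 ≡ 1949 (mod 2623)
1949 ≠ 674, so verification fails.

does not verify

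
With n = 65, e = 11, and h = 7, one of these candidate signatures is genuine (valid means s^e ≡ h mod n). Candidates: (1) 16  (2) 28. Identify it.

2

Candidate 1: 16^2 = 256 ≡ 61; 16^4 ≡ 61^2 = 3721 ≡ 16; 16^8 ≡ 16^2 = 256 ≡ 61; 11 = 8 + 2 + 1, so 16^11 ≡ 61·61·16 ≡ 61 (mod 65)
Candidate 2: 28^2 = 784 ≡ 4; 28^4 ≡ 4^2 = 16; 28^8 ≡ 16^2 = 256 ≡ 61; 11 = 8 + 2 + 1, so 28^11 ≡ 61·4·28 ≡ 7 (mod 65)
  → matches h = 7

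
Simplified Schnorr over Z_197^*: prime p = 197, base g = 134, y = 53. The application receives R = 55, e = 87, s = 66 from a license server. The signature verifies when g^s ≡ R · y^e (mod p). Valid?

no

g^s mod p:
Squares mod 197: 134^1≡134, 134^2≡29, 134^4≡53, 134^8≡51, 134^16≡40, 134^32≡24, 134^64≡182
66 = 64 + 2, so 134^66 ≡ 182·29 ≡ 156 (mod 197)
R · y^e mod p:
Squares mod 197: 53^1≡53, 53^2≡51, 53^4≡40, 53^8≡24, 53^16≡182, 53^32≡28, 53^64≡193
87 = 64 + 16 + 4 + 2 + 1, so 53^87 ≡ 193·182·40·51·53 ≡ 187 (mod 197)
55·187 = 10285 ≡ 41 (mod 197)
156 ≠ 41; the check fails.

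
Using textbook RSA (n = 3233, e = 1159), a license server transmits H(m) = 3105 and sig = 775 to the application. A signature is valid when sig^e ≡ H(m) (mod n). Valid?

Squares mod 3233: sig^1≡775, sig^2≡2520, sig^4≡788, sig^8≡208, sig^16≡1235, sig^32≡2482, sig^64≡1459, sig^128≡1367, sig^256≡15, sig^512≡225, sig^1024≡2130
1159 = 1024 + 128 + 4 + 2 + 1, so sig^1159 ≡ 2130·1367·788·2520·775 ≡ 3105 (mod 3233)
Since 3105 equals the digest 3105, verification succeeds.

yes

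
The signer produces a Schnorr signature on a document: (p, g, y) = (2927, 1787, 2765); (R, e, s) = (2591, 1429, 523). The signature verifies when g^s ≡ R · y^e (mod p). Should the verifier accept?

g^s mod p:
1787^523 mod 2927 = 1416
R · y^e mod p:
2765^1429 mod 2927 = 623
2591·623 = 1614193 ≡ 1416 (mod 2927)
1416 ≡ 1416 (mod 2927); signature holds.

accept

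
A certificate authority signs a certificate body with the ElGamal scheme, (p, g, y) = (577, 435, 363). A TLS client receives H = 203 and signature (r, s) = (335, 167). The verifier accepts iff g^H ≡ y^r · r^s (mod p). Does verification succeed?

Left side g^H mod p:
435^2 = 189225 ≡ 546
435^4 ≡ 546^2 = 298116 ≡ 384
435^8 ≡ 384^2 = 147456 ≡ 321
435^16 ≡ 321^2 = 103041 ≡ 335
435^32 ≡ 335^2 = 112225 ≡ 287
435^64 ≡ 287^2 = 82369 ≡ 435
435^128 ≡ 435^2 = 189225 ≡ 546
203 = 128 + 64 + 8 + 2 + 1, so 435^203 ≡ 546·435·321·546·435 ≡ 287 (mod 577)
Right side y^r · r^s mod p:
363^2 = 131769 ≡ 213
363^4 ≡ 213^2 = 45369 ≡ 363
363^8 ≡ 363^2 = 131769 ≡ 213
363^16 ≡ 213^2 = 45369 ≡ 363
363^32 ≡ 363^2 = 131769 ≡ 213
363^64 ≡ 213^2 = 45369 ≡ 363
363^128 ≡ 363^2 = 131769 ≡ 213
363^256 ≡ 213^2 = 45369 ≡ 363
335 = 256 + 64 + 8 + 4 + 2 + 1, so 363^335 ≡ 363·363·213·363·213·363 ≡ 213 (mod 577)
335^2 = 112225 ≡ 287
335^4 ≡ 287^2 = 82369 ≡ 435
335^8 ≡ 435^2 = 189225 ≡ 546
335^16 ≡ 546^2 = 298116 ≡ 384
335^32 ≡ 384^2 = 147456 ≡ 321
335^64 ≡ 321^2 = 103041 ≡ 335
335^128 ≡ 335^2 = 112225 ≡ 287
167 = 128 + 32 + 4 + 2 + 1, so 335^167 ≡ 287·321·435·287·335 ≡ 321 (mod 577)
213·321 = 68373 ≡ 287 (mod 577)
287 ≡ 287 (mod 577), so the signature is genuine.

passes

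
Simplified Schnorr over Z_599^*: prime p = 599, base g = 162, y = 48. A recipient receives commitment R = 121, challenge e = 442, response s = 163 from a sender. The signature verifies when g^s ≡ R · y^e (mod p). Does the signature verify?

g^s mod p:
Squares mod 599: 162^1≡162, 162^2≡487, 162^4≡564, 162^8≡27, 162^16≡130, 162^32≡128, 162^64≡211, 162^128≡195
163 = 128 + 32 + 2 + 1, so 162^163 ≡ 195·128·487·162 ≡ 309 (mod 599)
R · y^e mod p:
Squares mod 599: 48^1≡48, 48^2≡507, 48^4≡78, 48^8≡94, 48^16≡450, 48^32≡38, 48^64≡246, 48^128≡17, 48^256≡289
442 = 256 + 128 + 32 + 16 + 8 + 2, so 48^442 ≡ 289·17·38·450·94·507 ≡ 384 (mod 599)
121·384 = 46464 ≡ 341 (mod 599)
309 ≠ 341; the check fails.

does not verify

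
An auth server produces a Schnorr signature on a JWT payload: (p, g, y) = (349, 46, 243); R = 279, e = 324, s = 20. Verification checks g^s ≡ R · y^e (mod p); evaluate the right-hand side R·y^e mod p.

243^2 = 59049 ≡ 68
243^4 ≡ 68^2 = 4624 ≡ 87
243^8 ≡ 87^2 = 7569 ≡ 240
243^16 ≡ 240^2 = 57600 ≡ 15
243^32 ≡ 15^2 = 225
243^64 ≡ 225^2 = 50625 ≡ 20
243^128 ≡ 20^2 = 400 ≡ 51
243^256 ≡ 51^2 = 2601 ≡ 158
324 = 256 + 64 + 4, so 243^324 ≡ 158·20·87 ≡ 257 (mod 349)
R · y^e ≡ 279·257 = 71703 ≡ 158 (mod 349)

158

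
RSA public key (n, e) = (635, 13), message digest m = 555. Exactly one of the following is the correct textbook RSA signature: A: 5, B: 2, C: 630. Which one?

Candidate A: Squares mod 635: 5^1≡5, 5^2≡25, 5^4≡625, 5^8≡100; 13 = 8 + 4 + 1, so 5^13 ≡ 100·625·5 ≡ 80 (mod 635)
Candidate B: Squares mod 635: 2^1≡2, 2^2≡4, 2^4≡16, 2^8≡256; 13 = 8 + 4 + 1, so 2^13 ≡ 256·16·2 ≡ 572 (mod 635)
Candidate C: Squares mod 635: 630^1≡630, 630^2≡25, 630^4≡625, 630^8≡100; 13 = 8 + 4 + 1, so 630^13 ≡ 100·625·630 ≡ 555 (mod 635)
  → matches m = 555

C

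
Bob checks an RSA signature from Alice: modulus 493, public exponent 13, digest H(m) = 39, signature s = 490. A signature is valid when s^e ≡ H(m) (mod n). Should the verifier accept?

accept

s^13 mod 493 = 39
39 = H(m), so the signature checks out.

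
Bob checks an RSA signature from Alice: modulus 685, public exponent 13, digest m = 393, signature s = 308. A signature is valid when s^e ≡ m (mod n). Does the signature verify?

verifies

s^2 ≡ 308^2 = 94864 ≡ 334
s^4 ≡ 334^2 = 111556 ≡ 586
s^8 ≡ 586^2 = 343396 ≡ 211
13 = 8 + 4 + 1, so s^13 ≡ 211·586·308 ≡ 393 (mod 685)
Since 393 equals the digest 393, verification succeeds.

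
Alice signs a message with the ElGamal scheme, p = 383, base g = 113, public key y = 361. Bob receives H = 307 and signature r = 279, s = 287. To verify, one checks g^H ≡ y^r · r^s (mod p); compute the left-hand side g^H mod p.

113^307 mod 383 = 219

219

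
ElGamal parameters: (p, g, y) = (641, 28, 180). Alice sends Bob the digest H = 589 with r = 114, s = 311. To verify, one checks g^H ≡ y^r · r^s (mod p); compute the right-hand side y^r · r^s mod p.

180^2 = 32400 ≡ 350
180^4 ≡ 350^2 = 122500 ≡ 69
180^8 ≡ 69^2 = 4761 ≡ 274
180^16 ≡ 274^2 = 75076 ≡ 79
180^32 ≡ 79^2 = 6241 ≡ 472
180^64 ≡ 472^2 = 222784 ≡ 357
114 = 64 + 32 + 16 + 2, so 180^114 ≡ 357·472·79·350 ≡ 178 (mod 641)
114^2 = 12996 ≡ 176
114^4 ≡ 176^2 = 30976 ≡ 208
114^8 ≡ 208^2 = 43264 ≡ 317
114^16 ≡ 317^2 = 100489 ≡ 493
114^32 ≡ 493^2 = 243049 ≡ 110
114^64 ≡ 110^2 = 12100 ≡ 562
114^128 ≡ 562^2 = 315844 ≡ 472
114^256 ≡ 472^2 = 222784 ≡ 357
311 = 256 + 32 + 16 + 4 + 2 + 1, so 114^311 ≡ 357·110·493·208·176·114 ≡ 543 (mod 641)
y^r · r^s ≡ 178·543 = 96654 ≡ 504 (mod 641)

504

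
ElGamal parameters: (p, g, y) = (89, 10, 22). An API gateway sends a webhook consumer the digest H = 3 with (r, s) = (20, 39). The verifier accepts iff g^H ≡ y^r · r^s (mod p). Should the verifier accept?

Left side g^H mod p:
10^2 = 100 ≡ 11
3 = 2 + 1, so 10^3 ≡ 11·10 ≡ 21 (mod 89)
Right side y^r · r^s mod p:
22^2 = 484 ≡ 39
22^4 ≡ 39^2 = 1521 ≡ 8
22^8 ≡ 8^2 = 64
22^16 ≡ 64^2 = 4096 ≡ 2
20 = 16 + 4, so 22^20 ≡ 2·8 ≡ 16 (mod 89)
20^2 = 400 ≡ 44
20^4 ≡ 44^2 = 1936 ≡ 67
20^8 ≡ 67^2 = 4489 ≡ 39
20^16 ≡ 39^2 = 1521 ≡ 8
20^32 ≡ 8^2 = 64
39 = 32 + 4 + 2 + 1, so 20^39 ≡ 64·67·44·20 ≡ 18 (mod 89)
16·18 = 288 ≡ 21 (mod 89)
21 ≡ 21 (mod 89), so the signature is genuine.

accept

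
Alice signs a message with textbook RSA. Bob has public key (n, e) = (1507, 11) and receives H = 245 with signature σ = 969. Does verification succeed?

Squares mod 1507: σ^1≡969, σ^2≡100, σ^4≡958, σ^8≡1
11 = 8 + 2 + 1, so σ^11 ≡ 1·100·969 ≡ 452 (mod 1507)
452 ≠ 245, so verification fails.

fails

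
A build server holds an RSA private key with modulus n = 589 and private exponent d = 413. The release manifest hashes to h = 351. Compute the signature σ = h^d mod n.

Squares mod 589: h^1≡351, h^2≡100, h^4≡576, h^8≡169, h^16≡289, h^32≡472, h^64≡142, h^128≡138, h^256≡196
413 = 256 + 128 + 16 + 8 + 4 + 1, so h^413 ≡ 196·138·289·169·576·351 ≡ 169 (mod 589)

169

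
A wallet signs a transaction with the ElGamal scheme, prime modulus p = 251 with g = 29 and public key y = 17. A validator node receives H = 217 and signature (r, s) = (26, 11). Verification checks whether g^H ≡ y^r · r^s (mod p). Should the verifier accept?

accept

Left side g^H mod p:
29^2 = 841 ≡ 88
29^4 ≡ 88^2 = 7744 ≡ 214
29^8 ≡ 214^2 = 45796 ≡ 114
29^16 ≡ 114^2 = 12996 ≡ 195
29^32 ≡ 195^2 = 38025 ≡ 124
29^64 ≡ 124^2 = 15376 ≡ 65
29^128 ≡ 65^2 = 4225 ≡ 209
217 = 128 + 64 + 16 + 8 + 1, so 29^217 ≡ 209·65·195·114·29 ≡ 150 (mod 251)
Right side y^r · r^s mod p:
17^2 = 289 ≡ 38
17^4 ≡ 38^2 = 1444 ≡ 189
17^8 ≡ 189^2 = 35721 ≡ 79
17^16 ≡ 79^2 = 6241 ≡ 217
26 = 16 + 8 + 2, so 17^26 ≡ 217·79·38 ≡ 89 (mod 251)
26^2 = 676 ≡ 174
26^4 ≡ 174^2 = 30276 ≡ 156
26^8 ≡ 156^2 = 24336 ≡ 240
11 = 8 + 2 + 1, so 26^11 ≡ 240·174·26 ≡ 185 (mod 251)
89·185 = 16465 ≡ 150 (mod 251)
150 ≡ 150 (mod 251), so the signature is genuine.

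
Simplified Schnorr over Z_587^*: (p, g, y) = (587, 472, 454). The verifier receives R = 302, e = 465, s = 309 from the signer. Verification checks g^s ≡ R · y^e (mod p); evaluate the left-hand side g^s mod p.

32

Squares mod 587: 472^1≡472, 472^2≡311, 472^4≡453, 472^8≡346, 472^16≡555, 472^32≡437, 472^64≡194, 472^128≡68, 472^256≡515
309 = 256 + 32 + 16 + 4 + 1, so 472^309 ≡ 515·437·555·453·472 ≡ 32 (mod 587)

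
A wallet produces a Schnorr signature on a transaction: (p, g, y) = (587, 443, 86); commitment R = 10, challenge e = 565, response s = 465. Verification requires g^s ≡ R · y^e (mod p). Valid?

yes

g^s mod p:
443^2 = 196249 ≡ 191
443^4 ≡ 191^2 = 36481 ≡ 87
443^8 ≡ 87^2 = 7569 ≡ 525
443^16 ≡ 525^2 = 275625 ≡ 322
443^32 ≡ 322^2 = 103684 ≡ 372
443^64 ≡ 372^2 = 138384 ≡ 439
443^128 ≡ 439^2 = 192721 ≡ 185
443^256 ≡ 185^2 = 34225 ≡ 179
465 = 256 + 128 + 64 + 16 + 1, so 443^465 ≡ 179·185·439·322·443 ≡ 389 (mod 587)
R · y^e mod p:
86^2 = 7396 ≡ 352
86^4 ≡ 352^2 = 123904 ≡ 47
86^8 ≡ 47^2 = 2209 ≡ 448
86^16 ≡ 448^2 = 200704 ≡ 537
86^32 ≡ 537^2 = 288369 ≡ 152
86^64 ≡ 152^2 = 23104 ≡ 211
86^128 ≡ 211^2 = 44521 ≡ 496
86^256 ≡ 496^2 = 246016 ≡ 63
86^512 ≡ 63^2 = 3969 ≡ 447
565 = 512 + 32 + 16 + 4 + 1, so 86^565 ≡ 447·152·537·47·86 ≡ 215 (mod 587)
10·215 = 2150 ≡ 389 (mod 587)
389 ≡ 389 (mod 587); signature holds.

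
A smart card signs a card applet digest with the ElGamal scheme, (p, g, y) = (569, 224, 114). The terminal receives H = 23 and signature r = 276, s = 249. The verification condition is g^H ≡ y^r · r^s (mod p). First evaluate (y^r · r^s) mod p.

433

114^276 mod 569 = 291
276^249 mod 569 = 373
y^r · r^s ≡ 291·373 = 108543 ≡ 433 (mod 569)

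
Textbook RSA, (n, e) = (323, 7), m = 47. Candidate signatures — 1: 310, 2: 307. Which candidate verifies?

Candidate 1: 310^2 = 96100 ≡ 169; 310^4 ≡ 169^2 = 28561 ≡ 137; 7 = 4 + 2 + 1, so 310^7 ≡ 137·169·310 ≡ 47 (mod 323)
  → matches m = 47
Candidate 2: 307^2 = 94249 ≡ 256; 307^4 ≡ 256^2 = 65536 ≡ 290; 7 = 4 + 2 + 1, so 307^7 ≡ 290·256·307 ≡ 154 (mod 323)

1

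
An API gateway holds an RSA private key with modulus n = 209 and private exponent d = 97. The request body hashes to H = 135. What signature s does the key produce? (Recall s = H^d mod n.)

H^97 mod 209 = 185

185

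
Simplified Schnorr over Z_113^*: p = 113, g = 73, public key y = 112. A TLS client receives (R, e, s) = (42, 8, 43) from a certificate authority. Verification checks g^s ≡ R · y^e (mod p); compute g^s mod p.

42

73^43 mod 113 = 42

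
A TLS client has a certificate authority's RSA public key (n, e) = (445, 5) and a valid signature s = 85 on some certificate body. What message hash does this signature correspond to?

400

s^2 ≡ 85^2 = 7225 ≡ 105
s^4 ≡ 105^2 = 11025 ≡ 345
5 = 4 + 1, so s^5 ≡ 345·85 ≡ 400 (mod 445)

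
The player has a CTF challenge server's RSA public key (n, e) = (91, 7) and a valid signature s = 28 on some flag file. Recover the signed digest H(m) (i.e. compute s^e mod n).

Squares mod 91: s^1≡28, s^2≡56, s^4≡42
7 = 4 + 2 + 1, so s^7 ≡ 42·56·28 ≡ 63 (mod 91)

63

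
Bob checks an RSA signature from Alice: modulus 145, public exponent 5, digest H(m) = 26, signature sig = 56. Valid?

yes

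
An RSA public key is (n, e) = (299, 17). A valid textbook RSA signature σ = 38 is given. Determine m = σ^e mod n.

194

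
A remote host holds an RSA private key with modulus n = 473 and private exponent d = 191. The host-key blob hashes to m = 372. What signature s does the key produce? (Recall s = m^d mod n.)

119

m^2 ≡ 372^2 = 138384 ≡ 268
m^4 ≡ 268^2 = 71824 ≡ 401
m^8 ≡ 401^2 = 160801 ≡ 454
m^16 ≡ 454^2 = 206116 ≡ 361
m^32 ≡ 361^2 = 130321 ≡ 246
m^64 ≡ 246^2 = 60516 ≡ 445
m^128 ≡ 445^2 = 198025 ≡ 311
191 = 128 + 32 + 16 + 8 + 4 + 2 + 1, so m^191 ≡ 311·246·361·454·401·268·372 ≡ 119 (mod 473)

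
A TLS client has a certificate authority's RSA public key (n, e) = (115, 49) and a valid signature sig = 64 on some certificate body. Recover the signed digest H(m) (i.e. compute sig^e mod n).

sig^2 ≡ 64^2 = 4096 ≡ 71
sig^4 ≡ 71^2 = 5041 ≡ 96
sig^8 ≡ 96^2 = 9216 ≡ 16
sig^16 ≡ 16^2 = 256 ≡ 26
sig^32 ≡ 26^2 = 676 ≡ 101
49 = 32 + 16 + 1, so sig^49 ≡ 101·26·64 ≡ 49 (mod 115)

49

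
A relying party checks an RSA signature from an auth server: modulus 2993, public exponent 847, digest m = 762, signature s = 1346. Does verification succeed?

passes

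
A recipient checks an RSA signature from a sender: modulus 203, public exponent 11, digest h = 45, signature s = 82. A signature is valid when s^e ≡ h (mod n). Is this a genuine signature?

s^2 ≡ 82^2 = 6724 ≡ 25
s^4 ≡ 25^2 = 625 ≡ 16
s^8 ≡ 16^2 = 256 ≡ 53
11 = 8 + 2 + 1, so s^11 ≡ 53·25·82 ≡ 45 (mod 203)
s^11 mod 203 = 45 matches h.

genuine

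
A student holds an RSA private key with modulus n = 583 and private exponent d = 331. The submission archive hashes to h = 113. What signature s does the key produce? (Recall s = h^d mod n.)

h^331 mod 583 = 223

223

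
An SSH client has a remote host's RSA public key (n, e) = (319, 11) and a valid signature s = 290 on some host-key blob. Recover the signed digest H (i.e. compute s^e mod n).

290

s^2 ≡ 290^2 = 84100 ≡ 203
s^4 ≡ 203^2 = 41209 ≡ 58
s^8 ≡ 58^2 = 3364 ≡ 174
11 = 8 + 2 + 1, so s^11 ≡ 174·203·290 ≡ 290 (mod 319)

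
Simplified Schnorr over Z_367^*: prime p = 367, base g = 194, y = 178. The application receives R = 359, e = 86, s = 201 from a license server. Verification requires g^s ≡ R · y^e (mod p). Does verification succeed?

fails

g^s mod p:
194^201 mod 367 = 109
R · y^e mod p:
178^86 mod 367 = 242
359·242 = 86878 ≡ 266 (mod 367)
109 ≠ 266; the check fails.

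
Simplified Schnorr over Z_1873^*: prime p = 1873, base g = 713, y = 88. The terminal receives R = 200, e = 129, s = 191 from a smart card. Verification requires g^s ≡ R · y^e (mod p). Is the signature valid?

g^s mod p:
713^2 = 508369 ≡ 786
713^4 ≡ 786^2 = 617796 ≡ 1579
713^8 ≡ 1579^2 = 2493241 ≡ 278
713^16 ≡ 278^2 = 77284 ≡ 491
713^32 ≡ 491^2 = 241081 ≡ 1337
713^64 ≡ 1337^2 = 1787569 ≡ 727
713^128 ≡ 727^2 = 528529 ≡ 343
191 = 128 + 32 + 16 + 8 + 4 + 2 + 1, so 713^191 ≡ 343·1337·491·278·1579·786·713 ≡ 200 (mod 1873)
R · y^e mod p:
88^2 = 7744 ≡ 252
88^4 ≡ 252^2 = 63504 ≡ 1695
88^8 ≡ 1695^2 = 2873025 ≡ 1716
88^16 ≡ 1716^2 = 2944656 ≡ 300
88^32 ≡ 300^2 = 90000 ≡ 96
88^64 ≡ 96^2 = 9216 ≡ 1724
88^128 ≡ 1724^2 = 2972176 ≡ 1598
129 = 128 + 1, so 88^129 ≡ 1598·88 ≡ 149 (mod 1873)
200·149 = 29800 ≡ 1705 (mod 1873)
200 ≠ 1705; the check fails.

invalid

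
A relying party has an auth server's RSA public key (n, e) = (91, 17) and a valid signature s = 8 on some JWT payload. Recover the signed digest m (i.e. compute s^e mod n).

8

s^17 mod 91 = 8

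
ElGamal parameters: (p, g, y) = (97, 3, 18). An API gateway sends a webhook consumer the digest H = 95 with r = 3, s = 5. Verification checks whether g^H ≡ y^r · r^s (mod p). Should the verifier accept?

Left side g^H mod p:
Squares mod 97: 3^1≡3, 3^2≡9, 3^4≡81, 3^8≡62, 3^16≡61, 3^32≡35, 3^64≡61
95 = 64 + 16 + 8 + 4 + 2 + 1, so 3^95 ≡ 61·61·62·81·9·3 ≡ 65 (mod 97)
Right side y^r · r^s mod p:
Squares mod 97: 18^1≡18, 18^2≡33
3 = 2 + 1, so 18^3 ≡ 33·18 ≡ 12 (mod 97)
Squares mod 97: 3^1≡3, 3^2≡9, 3^4≡81
5 = 4 + 1, so 3^5 ≡ 81·3 ≡ 49 (mod 97)
12·49 = 588 ≡ 6 (mod 97)
65 ≠ 6, so verification fails.

reject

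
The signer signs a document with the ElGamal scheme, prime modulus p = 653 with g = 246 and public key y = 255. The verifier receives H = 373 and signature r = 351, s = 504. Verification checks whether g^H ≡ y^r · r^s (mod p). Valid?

yes

Left side g^H mod p:
Squares mod 653: 246^1≡246, 246^2≡440, 246^4≡312, 246^8≡47, 246^16≡250, 246^32≡465, 246^64≡82, 246^128≡194, 246^256≡415
373 = 256 + 64 + 32 + 16 + 4 + 1, so 246^373 ≡ 415·82·465·250·312·246 ≡ 276 (mod 653)
Right side y^r · r^s mod p:
Squares mod 653: 255^1≡255, 255^2≡378, 255^4≡530, 255^8≡110, 255^16≡346, 255^32≡217, 255^64≡73, 255^128≡105, 255^256≡577
351 = 256 + 64 + 16 + 8 + 4 + 2 + 1, so 255^351 ≡ 577·73·346·110·530·378·255 ≡ 239 (mod 653)
Squares mod 653: 351^1≡351, 351^2≡437, 351^4≡293, 351^8≡306, 351^16≡257, 351^32≡96, 351^64≡74, 351^128≡252, 351^256≡163
504 = 256 + 128 + 64 + 32 + 16 + 8, so 351^504 ≡ 163·252·74·96·257·306 ≡ 217 (mod 653)
239·217 = 51863 ≡ 276 (mod 653)
276 ≡ 276 (mod 653), so the signature is genuine.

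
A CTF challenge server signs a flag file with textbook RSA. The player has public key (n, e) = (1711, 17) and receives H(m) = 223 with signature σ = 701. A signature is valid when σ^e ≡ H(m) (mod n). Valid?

σ^17 mod 1711 = 1488
σ^17 mod 1711 = 1488, but H(m) = 223.

no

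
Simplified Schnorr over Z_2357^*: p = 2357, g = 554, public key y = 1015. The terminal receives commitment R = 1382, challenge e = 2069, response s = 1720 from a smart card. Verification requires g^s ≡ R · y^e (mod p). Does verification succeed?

passes

g^s mod p:
Squares mod 2357: 554^1≡554, 554^2≡506, 554^4≡1480, 554^8≡747, 554^16≡1757, 554^32≡1736, 554^64≡1450, 554^128≡56, 554^256≡779, 554^512≡1092, 554^1024≡2179
1720 = 1024 + 512 + 128 + 32 + 16 + 8, so 554^1720 ≡ 2179·1092·56·1736·1757·747 ≡ 1983 (mod 2357)
R · y^e mod p:
Squares mod 2357: 1015^1≡1015, 1015^2≡216, 1015^4≡1873, 1015^8≡913, 1015^16≡1548, 1015^32≡1592, 1015^64≡689, 1015^128≡964, 1015^256≡638, 1015^512≡1640, 1015^1024≡263, 1015^2048≡816
2069 = 2048 + 16 + 4 + 1, so 1015^2069 ≡ 816·1548·1873·1015 ≡ 890 (mod 2357)
1382·890 = 1229980 ≡ 1983 (mod 2357)
1983 ≡ 1983 (mod 2357); signature holds.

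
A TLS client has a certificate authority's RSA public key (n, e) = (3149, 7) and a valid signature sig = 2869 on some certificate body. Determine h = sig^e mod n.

2807

Squares mod 3149: sig^1≡2869, sig^2≡2824, sig^4≡1708
7 = 4 + 2 + 1, so sig^7 ≡ 1708·2824·2869 ≡ 2807 (mod 3149)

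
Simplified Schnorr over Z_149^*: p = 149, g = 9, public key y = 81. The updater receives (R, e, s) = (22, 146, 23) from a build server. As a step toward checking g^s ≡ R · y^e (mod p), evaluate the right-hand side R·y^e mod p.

81^146 mod 149 = 30
R · y^e ≡ 22·30 = 660 ≡ 64 (mod 149)

64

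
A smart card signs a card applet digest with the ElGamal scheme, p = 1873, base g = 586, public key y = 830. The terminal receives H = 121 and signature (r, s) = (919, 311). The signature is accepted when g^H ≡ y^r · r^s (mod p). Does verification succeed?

Left side g^H mod p:
586^121 mod 1873 = 1132
Right side y^r · r^s mod p:
830^919 mod 1873 = 1189
919^311 mod 1873 = 261
1189·261 = 310329 ≡ 1284 (mod 1873)
1132 ≠ 1284, so verification fails.

fails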